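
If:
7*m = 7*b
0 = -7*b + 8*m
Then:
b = 0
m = 0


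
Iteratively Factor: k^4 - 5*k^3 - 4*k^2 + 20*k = (k - 5)*(k^3 - 4*k) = (k - 5)*(k - 2)*(k^2 + 2*k) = k*(k - 5)*(k - 2)*(k + 2)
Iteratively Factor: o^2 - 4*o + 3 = (o - 3)*(o - 1)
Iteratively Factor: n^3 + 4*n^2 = (n + 4)*(n^2) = n*(n + 4)*(n)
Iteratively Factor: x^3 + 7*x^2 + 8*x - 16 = (x - 1)*(x^2 + 8*x + 16) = (x - 1)*(x + 4)*(x + 4)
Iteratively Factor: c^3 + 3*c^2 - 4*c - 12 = (c + 2)*(c^2 + c - 6) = (c - 2)*(c + 2)*(c + 3)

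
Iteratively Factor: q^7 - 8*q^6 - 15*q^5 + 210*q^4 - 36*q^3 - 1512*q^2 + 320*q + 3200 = (q - 2)*(q^6 - 6*q^5 - 27*q^4 + 156*q^3 + 276*q^2 - 960*q - 1600) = (q - 5)*(q - 2)*(q^5 - q^4 - 32*q^3 - 4*q^2 + 256*q + 320) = (q - 5)*(q - 2)*(q + 2)*(q^4 - 3*q^3 - 26*q^2 + 48*q + 160) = (q - 5)*(q - 2)*(q + 2)*(q + 4)*(q^3 - 7*q^2 + 2*q + 40) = (q - 5)*(q - 2)*(q + 2)^2*(q + 4)*(q^2 - 9*q + 20) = (q - 5)^2*(q - 2)*(q + 2)^2*(q + 4)*(q - 4)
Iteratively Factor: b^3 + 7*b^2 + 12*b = (b + 3)*(b^2 + 4*b) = (b + 3)*(b + 4)*(b)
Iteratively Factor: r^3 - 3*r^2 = (r)*(r^2 - 3*r) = r*(r - 3)*(r)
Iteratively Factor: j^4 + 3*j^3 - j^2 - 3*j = (j - 1)*(j^3 + 4*j^2 + 3*j) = (j - 1)*(j + 3)*(j^2 + j) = (j - 1)*(j + 1)*(j + 3)*(j)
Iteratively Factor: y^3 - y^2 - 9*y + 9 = (y + 3)*(y^2 - 4*y + 3) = (y - 3)*(y + 3)*(y - 1)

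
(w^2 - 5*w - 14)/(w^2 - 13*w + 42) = (w + 2)/(w - 6)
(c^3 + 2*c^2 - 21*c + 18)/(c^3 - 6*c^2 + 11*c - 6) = (c + 6)/(c - 2)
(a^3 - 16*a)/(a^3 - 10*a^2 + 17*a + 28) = a*(a + 4)/(a^2 - 6*a - 7)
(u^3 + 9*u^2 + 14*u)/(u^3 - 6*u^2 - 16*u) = (u + 7)/(u - 8)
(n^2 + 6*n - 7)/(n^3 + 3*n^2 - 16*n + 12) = (n + 7)/(n^2 + 4*n - 12)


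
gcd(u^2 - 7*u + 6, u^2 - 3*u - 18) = u - 6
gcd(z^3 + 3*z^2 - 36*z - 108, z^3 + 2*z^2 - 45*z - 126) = z^2 + 9*z + 18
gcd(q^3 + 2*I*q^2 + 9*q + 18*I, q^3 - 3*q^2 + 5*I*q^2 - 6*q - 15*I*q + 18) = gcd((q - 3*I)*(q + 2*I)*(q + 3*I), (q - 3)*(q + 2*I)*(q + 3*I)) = q^2 + 5*I*q - 6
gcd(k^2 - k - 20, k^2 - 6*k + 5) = k - 5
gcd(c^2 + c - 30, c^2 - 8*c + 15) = c - 5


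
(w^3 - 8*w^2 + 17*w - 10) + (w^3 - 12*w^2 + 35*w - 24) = 2*w^3 - 20*w^2 + 52*w - 34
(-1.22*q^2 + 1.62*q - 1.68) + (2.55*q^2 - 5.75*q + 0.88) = 1.33*q^2 - 4.13*q - 0.8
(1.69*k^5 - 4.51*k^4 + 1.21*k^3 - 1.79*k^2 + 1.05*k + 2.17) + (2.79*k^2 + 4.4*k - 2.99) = 1.69*k^5 - 4.51*k^4 + 1.21*k^3 + 1.0*k^2 + 5.45*k - 0.82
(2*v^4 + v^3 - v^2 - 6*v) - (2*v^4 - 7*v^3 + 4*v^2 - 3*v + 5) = 8*v^3 - 5*v^2 - 3*v - 5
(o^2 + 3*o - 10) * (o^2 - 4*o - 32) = o^4 - o^3 - 54*o^2 - 56*o + 320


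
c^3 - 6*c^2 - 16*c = c*(c - 8)*(c + 2)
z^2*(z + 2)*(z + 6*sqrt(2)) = z^4 + 2*z^3 + 6*sqrt(2)*z^3 + 12*sqrt(2)*z^2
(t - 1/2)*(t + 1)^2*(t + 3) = t^4 + 9*t^3/2 + 9*t^2/2 - t/2 - 3/2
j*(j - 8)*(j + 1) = j^3 - 7*j^2 - 8*j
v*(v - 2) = v^2 - 2*v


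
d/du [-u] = -1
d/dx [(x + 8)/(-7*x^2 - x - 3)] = (-7*x^2 - x + (x + 8)*(14*x + 1) - 3)/(7*x^2 + x + 3)^2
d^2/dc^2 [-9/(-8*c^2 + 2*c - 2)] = 9*(-16*c^2 + 4*c + (8*c - 1)^2 - 4)/(4*c^2 - c + 1)^3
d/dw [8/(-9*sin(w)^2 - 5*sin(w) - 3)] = 8*(18*sin(w) + 5)*cos(w)/(9*sin(w)^2 + 5*sin(w) + 3)^2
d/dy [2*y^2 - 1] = 4*y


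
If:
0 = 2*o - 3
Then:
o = 3/2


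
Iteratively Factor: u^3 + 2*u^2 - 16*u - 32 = (u - 4)*(u^2 + 6*u + 8) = (u - 4)*(u + 2)*(u + 4)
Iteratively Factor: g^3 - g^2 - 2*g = (g - 2)*(g^2 + g) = (g - 2)*(g + 1)*(g)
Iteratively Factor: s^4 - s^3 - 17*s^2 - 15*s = (s + 3)*(s^3 - 4*s^2 - 5*s) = (s + 1)*(s + 3)*(s^2 - 5*s) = (s - 5)*(s + 1)*(s + 3)*(s)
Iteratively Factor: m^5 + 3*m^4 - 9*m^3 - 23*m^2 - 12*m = (m + 1)*(m^4 + 2*m^3 - 11*m^2 - 12*m) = (m + 1)*(m + 4)*(m^3 - 2*m^2 - 3*m) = (m - 3)*(m + 1)*(m + 4)*(m^2 + m) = (m - 3)*(m + 1)^2*(m + 4)*(m)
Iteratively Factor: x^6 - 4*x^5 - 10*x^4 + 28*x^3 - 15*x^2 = (x - 5)*(x^5 + x^4 - 5*x^3 + 3*x^2) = x*(x - 5)*(x^4 + x^3 - 5*x^2 + 3*x) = x*(x - 5)*(x - 1)*(x^3 + 2*x^2 - 3*x) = x^2*(x - 5)*(x - 1)*(x^2 + 2*x - 3) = x^2*(x - 5)*(x - 1)^2*(x + 3)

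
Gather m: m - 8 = m - 8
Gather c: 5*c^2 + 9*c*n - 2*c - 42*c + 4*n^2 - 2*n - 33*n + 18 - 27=5*c^2 + c*(9*n - 44) + 4*n^2 - 35*n - 9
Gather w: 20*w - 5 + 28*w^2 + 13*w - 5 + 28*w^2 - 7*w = 56*w^2 + 26*w - 10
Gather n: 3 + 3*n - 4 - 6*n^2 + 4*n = -6*n^2 + 7*n - 1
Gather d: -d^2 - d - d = -d^2 - 2*d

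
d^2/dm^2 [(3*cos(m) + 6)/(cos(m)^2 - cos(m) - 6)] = 3*(sin(m)^2 - 3*cos(m) + 1)/(cos(m) - 3)^3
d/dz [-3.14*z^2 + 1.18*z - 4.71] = 1.18 - 6.28*z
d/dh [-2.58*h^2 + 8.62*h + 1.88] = 8.62 - 5.16*h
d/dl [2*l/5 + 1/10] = 2/5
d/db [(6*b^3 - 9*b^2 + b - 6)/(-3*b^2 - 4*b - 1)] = (-18*b^4 - 48*b^3 + 21*b^2 - 18*b - 25)/(9*b^4 + 24*b^3 + 22*b^2 + 8*b + 1)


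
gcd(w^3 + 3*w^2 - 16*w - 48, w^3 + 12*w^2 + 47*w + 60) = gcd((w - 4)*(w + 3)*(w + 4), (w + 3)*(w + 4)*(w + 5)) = w^2 + 7*w + 12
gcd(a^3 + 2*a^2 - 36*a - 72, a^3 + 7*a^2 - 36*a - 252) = a^2 - 36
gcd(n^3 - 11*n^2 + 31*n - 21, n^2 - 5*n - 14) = n - 7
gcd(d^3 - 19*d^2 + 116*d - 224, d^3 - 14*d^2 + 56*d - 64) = d^2 - 12*d + 32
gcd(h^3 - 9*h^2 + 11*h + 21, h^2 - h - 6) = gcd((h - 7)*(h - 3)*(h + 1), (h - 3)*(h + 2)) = h - 3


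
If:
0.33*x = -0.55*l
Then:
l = -0.6*x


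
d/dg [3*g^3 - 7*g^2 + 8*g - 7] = 9*g^2 - 14*g + 8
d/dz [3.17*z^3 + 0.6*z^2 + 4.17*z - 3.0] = 9.51*z^2 + 1.2*z + 4.17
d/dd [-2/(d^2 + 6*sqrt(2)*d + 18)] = 4*(d + 3*sqrt(2))/(d^2 + 6*sqrt(2)*d + 18)^2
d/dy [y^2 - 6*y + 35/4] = 2*y - 6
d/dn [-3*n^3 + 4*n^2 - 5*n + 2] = -9*n^2 + 8*n - 5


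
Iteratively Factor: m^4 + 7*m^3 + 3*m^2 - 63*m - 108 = (m + 4)*(m^3 + 3*m^2 - 9*m - 27) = (m - 3)*(m + 4)*(m^2 + 6*m + 9) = (m - 3)*(m + 3)*(m + 4)*(m + 3)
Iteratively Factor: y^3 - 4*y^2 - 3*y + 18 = (y - 3)*(y^2 - y - 6) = (y - 3)^2*(y + 2)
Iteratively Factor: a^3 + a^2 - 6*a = (a - 2)*(a^2 + 3*a) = a*(a - 2)*(a + 3)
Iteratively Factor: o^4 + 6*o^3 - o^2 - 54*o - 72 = (o + 3)*(o^3 + 3*o^2 - 10*o - 24) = (o + 3)*(o + 4)*(o^2 - o - 6) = (o + 2)*(o + 3)*(o + 4)*(o - 3)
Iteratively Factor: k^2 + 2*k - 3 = (k - 1)*(k + 3)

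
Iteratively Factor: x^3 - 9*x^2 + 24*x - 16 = (x - 4)*(x^2 - 5*x + 4) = (x - 4)^2*(x - 1)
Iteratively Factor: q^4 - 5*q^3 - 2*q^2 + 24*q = (q - 4)*(q^3 - q^2 - 6*q) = q*(q - 4)*(q^2 - q - 6) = q*(q - 4)*(q + 2)*(q - 3)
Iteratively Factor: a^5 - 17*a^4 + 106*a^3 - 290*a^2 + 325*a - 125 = (a - 1)*(a^4 - 16*a^3 + 90*a^2 - 200*a + 125) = (a - 5)*(a - 1)*(a^3 - 11*a^2 + 35*a - 25) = (a - 5)*(a - 1)^2*(a^2 - 10*a + 25) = (a - 5)^2*(a - 1)^2*(a - 5)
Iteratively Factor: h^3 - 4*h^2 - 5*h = (h + 1)*(h^2 - 5*h) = (h - 5)*(h + 1)*(h)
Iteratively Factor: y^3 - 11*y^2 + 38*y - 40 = (y - 5)*(y^2 - 6*y + 8) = (y - 5)*(y - 2)*(y - 4)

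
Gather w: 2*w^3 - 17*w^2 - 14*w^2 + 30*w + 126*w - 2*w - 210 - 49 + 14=2*w^3 - 31*w^2 + 154*w - 245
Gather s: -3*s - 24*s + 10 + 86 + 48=144 - 27*s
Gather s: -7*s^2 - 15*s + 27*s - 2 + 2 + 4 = -7*s^2 + 12*s + 4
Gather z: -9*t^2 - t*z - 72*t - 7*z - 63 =-9*t^2 - 72*t + z*(-t - 7) - 63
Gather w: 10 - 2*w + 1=11 - 2*w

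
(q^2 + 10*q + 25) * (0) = 0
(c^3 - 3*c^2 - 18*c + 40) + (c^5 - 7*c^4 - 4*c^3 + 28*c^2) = c^5 - 7*c^4 - 3*c^3 + 25*c^2 - 18*c + 40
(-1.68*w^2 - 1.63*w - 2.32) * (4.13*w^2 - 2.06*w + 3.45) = -6.9384*w^4 - 3.2711*w^3 - 12.0198*w^2 - 0.8443*w - 8.004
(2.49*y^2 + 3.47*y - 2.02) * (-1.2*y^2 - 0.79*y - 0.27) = -2.988*y^4 - 6.1311*y^3 - 0.989600000000001*y^2 + 0.6589*y + 0.5454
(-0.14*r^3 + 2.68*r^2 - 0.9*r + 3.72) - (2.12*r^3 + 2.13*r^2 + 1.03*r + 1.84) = -2.26*r^3 + 0.55*r^2 - 1.93*r + 1.88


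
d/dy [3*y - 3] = 3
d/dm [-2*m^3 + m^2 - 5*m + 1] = -6*m^2 + 2*m - 5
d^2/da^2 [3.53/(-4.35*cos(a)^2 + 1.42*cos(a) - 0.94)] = (267.1857*(1 - cos(a)^2)^2 - 174.43848*cos(a)^3 + 82.9740619999999*cos(a)^2 + 217.3087415*cos(a) + 27.2560125*cos(3*a) - 252.553144)/(4.35*cos(a)^2 - 1.42*cos(a) + 0.94)^3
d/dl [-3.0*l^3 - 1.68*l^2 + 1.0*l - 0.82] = -9.0*l^2 - 3.36*l + 1.0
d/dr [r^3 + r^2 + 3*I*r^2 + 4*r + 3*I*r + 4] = 3*r^2 + r*(2 + 6*I) + 4 + 3*I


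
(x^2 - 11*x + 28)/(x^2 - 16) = (x - 7)/(x + 4)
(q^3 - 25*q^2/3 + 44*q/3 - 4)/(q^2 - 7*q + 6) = (3*q^2 - 7*q + 2)/(3*(q - 1))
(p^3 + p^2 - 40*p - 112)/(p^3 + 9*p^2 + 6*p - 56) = (p^2 - 3*p - 28)/(p^2 + 5*p - 14)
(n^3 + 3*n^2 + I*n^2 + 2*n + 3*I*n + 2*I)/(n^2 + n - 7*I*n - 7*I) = (n^2 + n*(2 + I) + 2*I)/(n - 7*I)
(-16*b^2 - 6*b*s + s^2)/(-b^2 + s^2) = (16*b^2 + 6*b*s - s^2)/(b^2 - s^2)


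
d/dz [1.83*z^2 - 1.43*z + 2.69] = 3.66*z - 1.43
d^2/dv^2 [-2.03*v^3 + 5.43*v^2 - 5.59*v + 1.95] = 10.86 - 12.18*v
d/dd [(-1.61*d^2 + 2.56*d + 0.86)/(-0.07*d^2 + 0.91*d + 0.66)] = (-1.2859*d^2 - 2.0048*d + 0.907)/(0.0049*d^4 - 0.1274*d^3 + 0.7357*d^2 + 1.2012*d + 0.4356)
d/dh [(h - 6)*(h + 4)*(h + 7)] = 3*h^2 + 10*h - 38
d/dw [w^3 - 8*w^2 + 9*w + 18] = 3*w^2 - 16*w + 9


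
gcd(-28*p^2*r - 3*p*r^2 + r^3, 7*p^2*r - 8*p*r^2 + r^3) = 7*p*r - r^2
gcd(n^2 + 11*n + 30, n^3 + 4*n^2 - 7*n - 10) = n + 5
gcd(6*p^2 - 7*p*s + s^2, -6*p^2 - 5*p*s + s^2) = 6*p - s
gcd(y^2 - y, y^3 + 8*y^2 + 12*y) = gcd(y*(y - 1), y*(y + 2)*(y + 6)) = y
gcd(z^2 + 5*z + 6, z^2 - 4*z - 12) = z + 2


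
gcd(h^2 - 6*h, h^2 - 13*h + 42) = h - 6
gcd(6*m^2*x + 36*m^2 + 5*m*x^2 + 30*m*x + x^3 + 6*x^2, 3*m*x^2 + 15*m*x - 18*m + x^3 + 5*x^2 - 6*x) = 3*m*x + 18*m + x^2 + 6*x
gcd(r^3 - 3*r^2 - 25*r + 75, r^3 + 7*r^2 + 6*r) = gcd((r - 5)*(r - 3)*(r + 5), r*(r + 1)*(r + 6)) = 1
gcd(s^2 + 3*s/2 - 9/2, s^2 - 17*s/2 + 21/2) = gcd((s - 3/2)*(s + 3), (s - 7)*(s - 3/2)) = s - 3/2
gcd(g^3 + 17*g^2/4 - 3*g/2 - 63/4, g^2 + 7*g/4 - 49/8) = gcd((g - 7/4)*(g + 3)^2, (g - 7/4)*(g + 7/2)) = g - 7/4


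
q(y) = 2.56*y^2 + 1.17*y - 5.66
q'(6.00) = 31.89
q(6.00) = 93.52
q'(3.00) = 16.53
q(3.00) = 20.89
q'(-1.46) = -6.31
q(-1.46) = -1.91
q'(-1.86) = -8.35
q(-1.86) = 1.02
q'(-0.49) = -1.34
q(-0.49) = -5.62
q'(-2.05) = -9.33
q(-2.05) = 2.70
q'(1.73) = 10.03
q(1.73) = 4.03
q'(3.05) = 16.79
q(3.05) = 21.72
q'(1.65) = 9.62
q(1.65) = 3.24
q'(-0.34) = -0.57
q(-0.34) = -5.76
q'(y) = 5.12*y + 1.17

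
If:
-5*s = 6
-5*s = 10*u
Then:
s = -6/5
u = 3/5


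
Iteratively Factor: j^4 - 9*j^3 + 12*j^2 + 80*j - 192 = (j - 4)*(j^3 - 5*j^2 - 8*j + 48) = (j - 4)*(j + 3)*(j^2 - 8*j + 16) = (j - 4)^2*(j + 3)*(j - 4)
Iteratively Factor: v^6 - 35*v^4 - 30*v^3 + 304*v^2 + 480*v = (v)*(v^5 - 35*v^3 - 30*v^2 + 304*v + 480) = v*(v + 3)*(v^4 - 3*v^3 - 26*v^2 + 48*v + 160) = v*(v - 4)*(v + 3)*(v^3 + v^2 - 22*v - 40) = v*(v - 4)*(v + 3)*(v + 4)*(v^2 - 3*v - 10) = v*(v - 5)*(v - 4)*(v + 3)*(v + 4)*(v + 2)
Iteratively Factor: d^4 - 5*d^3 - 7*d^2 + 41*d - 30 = (d - 2)*(d^3 - 3*d^2 - 13*d + 15) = (d - 2)*(d - 1)*(d^2 - 2*d - 15) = (d - 2)*(d - 1)*(d + 3)*(d - 5)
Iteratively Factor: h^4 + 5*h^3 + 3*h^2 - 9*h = (h)*(h^3 + 5*h^2 + 3*h - 9) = h*(h + 3)*(h^2 + 2*h - 3) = h*(h + 3)^2*(h - 1)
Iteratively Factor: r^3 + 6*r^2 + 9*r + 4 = (r + 1)*(r^2 + 5*r + 4) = (r + 1)^2*(r + 4)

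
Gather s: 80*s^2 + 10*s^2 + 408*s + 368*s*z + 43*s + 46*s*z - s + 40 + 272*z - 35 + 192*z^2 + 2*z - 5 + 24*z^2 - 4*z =90*s^2 + s*(414*z + 450) + 216*z^2 + 270*z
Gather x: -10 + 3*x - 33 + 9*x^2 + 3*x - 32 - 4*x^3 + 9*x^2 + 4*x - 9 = -4*x^3 + 18*x^2 + 10*x - 84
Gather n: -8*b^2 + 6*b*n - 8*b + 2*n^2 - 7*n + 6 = -8*b^2 - 8*b + 2*n^2 + n*(6*b - 7) + 6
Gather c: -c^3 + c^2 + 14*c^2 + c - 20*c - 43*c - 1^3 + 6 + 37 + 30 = -c^3 + 15*c^2 - 62*c + 72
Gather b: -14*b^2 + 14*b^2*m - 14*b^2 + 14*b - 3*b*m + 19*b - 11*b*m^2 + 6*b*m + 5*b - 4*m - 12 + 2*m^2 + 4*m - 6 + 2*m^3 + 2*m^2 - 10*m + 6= b^2*(14*m - 28) + b*(-11*m^2 + 3*m + 38) + 2*m^3 + 4*m^2 - 10*m - 12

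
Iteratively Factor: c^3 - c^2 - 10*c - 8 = (c + 1)*(c^2 - 2*c - 8) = (c - 4)*(c + 1)*(c + 2)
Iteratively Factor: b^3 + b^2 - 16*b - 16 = (b + 4)*(b^2 - 3*b - 4) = (b + 1)*(b + 4)*(b - 4)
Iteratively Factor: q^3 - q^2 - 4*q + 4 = (q + 2)*(q^2 - 3*q + 2) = (q - 2)*(q + 2)*(q - 1)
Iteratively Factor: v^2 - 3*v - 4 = (v - 4)*(v + 1)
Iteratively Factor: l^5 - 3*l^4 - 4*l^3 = (l)*(l^4 - 3*l^3 - 4*l^2) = l^2*(l^3 - 3*l^2 - 4*l) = l^2*(l + 1)*(l^2 - 4*l) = l^3*(l + 1)*(l - 4)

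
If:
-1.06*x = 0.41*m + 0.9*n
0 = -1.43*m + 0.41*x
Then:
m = 0.286713286713287*x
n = -1.30839160839161*x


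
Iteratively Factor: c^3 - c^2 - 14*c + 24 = (c - 3)*(c^2 + 2*c - 8) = (c - 3)*(c - 2)*(c + 4)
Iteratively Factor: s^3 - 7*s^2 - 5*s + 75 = (s - 5)*(s^2 - 2*s - 15) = (s - 5)^2*(s + 3)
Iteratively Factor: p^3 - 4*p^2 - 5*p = (p + 1)*(p^2 - 5*p) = (p - 5)*(p + 1)*(p)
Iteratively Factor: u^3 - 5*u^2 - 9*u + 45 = (u - 5)*(u^2 - 9) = (u - 5)*(u - 3)*(u + 3)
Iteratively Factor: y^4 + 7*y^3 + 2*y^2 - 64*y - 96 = (y + 4)*(y^3 + 3*y^2 - 10*y - 24) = (y + 4)^2*(y^2 - y - 6) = (y + 2)*(y + 4)^2*(y - 3)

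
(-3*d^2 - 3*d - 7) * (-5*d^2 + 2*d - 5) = 15*d^4 + 9*d^3 + 44*d^2 + d + 35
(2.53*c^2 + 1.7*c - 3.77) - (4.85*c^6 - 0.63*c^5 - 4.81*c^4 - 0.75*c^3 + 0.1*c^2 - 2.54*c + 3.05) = -4.85*c^6 + 0.63*c^5 + 4.81*c^4 + 0.75*c^3 + 2.43*c^2 + 4.24*c - 6.82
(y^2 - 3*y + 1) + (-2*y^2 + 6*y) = -y^2 + 3*y + 1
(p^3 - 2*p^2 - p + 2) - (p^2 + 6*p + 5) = p^3 - 3*p^2 - 7*p - 3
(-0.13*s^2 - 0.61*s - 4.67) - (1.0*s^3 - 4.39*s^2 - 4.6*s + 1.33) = -1.0*s^3 + 4.26*s^2 + 3.99*s - 6.0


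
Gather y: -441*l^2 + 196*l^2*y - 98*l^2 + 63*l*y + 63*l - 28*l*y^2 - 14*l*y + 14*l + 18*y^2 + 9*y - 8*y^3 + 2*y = -539*l^2 + 77*l - 8*y^3 + y^2*(18 - 28*l) + y*(196*l^2 + 49*l + 11)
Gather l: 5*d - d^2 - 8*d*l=-d^2 - 8*d*l + 5*d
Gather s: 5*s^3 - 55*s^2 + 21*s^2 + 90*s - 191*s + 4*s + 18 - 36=5*s^3 - 34*s^2 - 97*s - 18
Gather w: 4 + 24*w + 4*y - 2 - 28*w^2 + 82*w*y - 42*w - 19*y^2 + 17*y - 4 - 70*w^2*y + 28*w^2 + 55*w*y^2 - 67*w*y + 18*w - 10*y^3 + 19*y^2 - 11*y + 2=-70*w^2*y + w*(55*y^2 + 15*y) - 10*y^3 + 10*y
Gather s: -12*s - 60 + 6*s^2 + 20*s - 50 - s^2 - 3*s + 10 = 5*s^2 + 5*s - 100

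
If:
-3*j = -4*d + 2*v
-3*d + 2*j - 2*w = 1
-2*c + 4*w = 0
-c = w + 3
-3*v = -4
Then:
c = -2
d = -7/3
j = -4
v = 4/3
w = -1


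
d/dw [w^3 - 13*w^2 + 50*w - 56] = 3*w^2 - 26*w + 50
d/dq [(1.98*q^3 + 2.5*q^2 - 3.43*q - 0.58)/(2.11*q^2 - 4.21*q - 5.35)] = (4.1778*q^4 - 16.6716*q^3 - 35.0667*q^2 - 24.3024*q + 15.9087)/(4.4521*q^4 - 17.7662*q^3 - 4.8529*q^2 + 45.047*q + 28.6225)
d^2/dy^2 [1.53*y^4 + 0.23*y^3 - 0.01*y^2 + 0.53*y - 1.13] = 18.36*y^2 + 1.38*y - 0.02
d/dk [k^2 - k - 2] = 2*k - 1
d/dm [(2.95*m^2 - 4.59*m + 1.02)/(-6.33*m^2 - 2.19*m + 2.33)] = (-35.5152*m^2 + 26.6602*m - 8.4609)/(40.0689*m^4 + 27.7254*m^3 - 24.7017*m^2 - 10.2054*m + 5.4289)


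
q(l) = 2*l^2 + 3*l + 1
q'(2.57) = 13.28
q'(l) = 4*l + 3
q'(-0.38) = 1.48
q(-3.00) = 10.00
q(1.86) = 13.50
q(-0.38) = 0.15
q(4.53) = 55.63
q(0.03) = 1.09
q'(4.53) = 21.12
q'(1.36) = 8.44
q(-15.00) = 406.00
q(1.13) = 6.94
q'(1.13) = 7.52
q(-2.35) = 5.00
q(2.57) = 21.92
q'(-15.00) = -57.00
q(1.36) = 8.78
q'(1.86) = 10.44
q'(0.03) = 3.12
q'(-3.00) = -9.00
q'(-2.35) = -6.40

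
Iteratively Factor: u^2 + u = (u)*(u + 1)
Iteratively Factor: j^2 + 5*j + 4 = (j + 4)*(j + 1)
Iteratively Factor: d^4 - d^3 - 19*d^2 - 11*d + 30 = (d - 1)*(d^3 - 19*d - 30) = (d - 1)*(d + 3)*(d^2 - 3*d - 10) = (d - 5)*(d - 1)*(d + 3)*(d + 2)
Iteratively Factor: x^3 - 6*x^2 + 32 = (x - 4)*(x^2 - 2*x - 8) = (x - 4)*(x + 2)*(x - 4)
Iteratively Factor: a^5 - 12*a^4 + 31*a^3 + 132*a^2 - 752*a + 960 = (a - 5)*(a^4 - 7*a^3 - 4*a^2 + 112*a - 192) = (a - 5)*(a - 3)*(a^3 - 4*a^2 - 16*a + 64) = (a - 5)*(a - 4)*(a - 3)*(a^2 - 16) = (a - 5)*(a - 4)^2*(a - 3)*(a + 4)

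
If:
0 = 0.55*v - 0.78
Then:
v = 1.42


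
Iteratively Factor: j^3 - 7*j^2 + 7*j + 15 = (j - 3)*(j^2 - 4*j - 5) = (j - 3)*(j + 1)*(j - 5)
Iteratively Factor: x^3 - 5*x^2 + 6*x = (x - 2)*(x^2 - 3*x) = (x - 3)*(x - 2)*(x)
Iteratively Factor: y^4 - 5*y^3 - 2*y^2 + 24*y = (y - 4)*(y^3 - y^2 - 6*y) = y*(y - 4)*(y^2 - y - 6) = y*(y - 4)*(y - 3)*(y + 2)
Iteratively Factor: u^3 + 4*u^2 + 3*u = (u + 1)*(u^2 + 3*u) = (u + 1)*(u + 3)*(u)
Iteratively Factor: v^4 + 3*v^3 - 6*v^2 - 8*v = (v - 2)*(v^3 + 5*v^2 + 4*v) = (v - 2)*(v + 1)*(v^2 + 4*v) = v*(v - 2)*(v + 1)*(v + 4)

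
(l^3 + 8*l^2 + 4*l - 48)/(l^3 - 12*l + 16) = (l + 6)/(l - 2)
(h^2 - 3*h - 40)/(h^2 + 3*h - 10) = (h - 8)/(h - 2)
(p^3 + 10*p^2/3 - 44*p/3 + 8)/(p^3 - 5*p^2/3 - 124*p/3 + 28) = (p - 2)/(p - 7)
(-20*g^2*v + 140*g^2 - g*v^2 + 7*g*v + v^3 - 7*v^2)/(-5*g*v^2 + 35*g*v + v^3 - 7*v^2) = (4*g + v)/v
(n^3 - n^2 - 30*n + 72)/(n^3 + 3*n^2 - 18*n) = (n - 4)/n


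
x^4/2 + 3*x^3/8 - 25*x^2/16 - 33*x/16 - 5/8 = (x/2 + 1/4)*(x - 2)*(x + 1)*(x + 5/4)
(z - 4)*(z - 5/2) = z^2 - 13*z/2 + 10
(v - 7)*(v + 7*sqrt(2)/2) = v^2 - 7*v + 7*sqrt(2)*v/2 - 49*sqrt(2)/2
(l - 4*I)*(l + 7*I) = l^2 + 3*I*l + 28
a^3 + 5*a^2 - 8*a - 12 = (a - 2)*(a + 1)*(a + 6)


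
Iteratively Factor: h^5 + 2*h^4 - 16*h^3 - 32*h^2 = (h - 4)*(h^4 + 6*h^3 + 8*h^2) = h*(h - 4)*(h^3 + 6*h^2 + 8*h) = h*(h - 4)*(h + 4)*(h^2 + 2*h) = h*(h - 4)*(h + 2)*(h + 4)*(h)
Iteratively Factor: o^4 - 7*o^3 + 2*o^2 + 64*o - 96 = (o - 4)*(o^3 - 3*o^2 - 10*o + 24) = (o - 4)^2*(o^2 + o - 6) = (o - 4)^2*(o + 3)*(o - 2)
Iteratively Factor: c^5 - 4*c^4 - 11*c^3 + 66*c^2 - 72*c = (c - 3)*(c^4 - c^3 - 14*c^2 + 24*c) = (c - 3)*(c - 2)*(c^3 + c^2 - 12*c) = (c - 3)*(c - 2)*(c + 4)*(c^2 - 3*c) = (c - 3)^2*(c - 2)*(c + 4)*(c)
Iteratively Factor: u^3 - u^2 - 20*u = (u)*(u^2 - u - 20) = u*(u - 5)*(u + 4)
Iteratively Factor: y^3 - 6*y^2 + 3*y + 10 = (y - 2)*(y^2 - 4*y - 5) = (y - 2)*(y + 1)*(y - 5)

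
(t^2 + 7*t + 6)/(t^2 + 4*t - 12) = (t + 1)/(t - 2)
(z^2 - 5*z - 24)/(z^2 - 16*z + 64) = (z + 3)/(z - 8)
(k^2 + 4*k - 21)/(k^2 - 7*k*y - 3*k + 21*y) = (-k - 7)/(-k + 7*y)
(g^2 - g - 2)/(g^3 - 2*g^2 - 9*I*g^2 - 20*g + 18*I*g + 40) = (g + 1)/(g^2 - 9*I*g - 20)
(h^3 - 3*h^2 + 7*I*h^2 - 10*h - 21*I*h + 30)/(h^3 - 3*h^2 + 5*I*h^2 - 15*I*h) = (h + 2*I)/h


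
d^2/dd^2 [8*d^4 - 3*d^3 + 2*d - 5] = 6*d*(16*d - 3)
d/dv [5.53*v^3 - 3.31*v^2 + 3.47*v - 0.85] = 16.59*v^2 - 6.62*v + 3.47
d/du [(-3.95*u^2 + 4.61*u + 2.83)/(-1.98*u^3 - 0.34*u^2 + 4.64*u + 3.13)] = (-7.821*u^4 + 18.2556*u^3 + 0.0495999999999981*u^2 - 22.8026*u + 1.2981)/(3.9204*u^6 + 1.3464*u^5 - 18.2588*u^4 - 15.55*u^3 + 19.4012*u^2 + 29.0464*u + 9.7969)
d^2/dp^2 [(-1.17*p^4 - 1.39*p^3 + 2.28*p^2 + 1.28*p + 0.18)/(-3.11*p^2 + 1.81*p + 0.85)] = (22.632714*p^6 - 39.516282*p^5 + 4.44085200000004*p^4 - 5.17206400000003*p^3 - 23.633958*p^2 - 8.197002*p - 1.487096)/(30.080231*p^6 - 52.519503*p^5 + 5.90215800000001*p^4 + 22.778669*p^3 - 1.61313*p^2 - 3.923175*p - 0.614125)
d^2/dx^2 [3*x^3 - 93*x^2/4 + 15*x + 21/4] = 18*x - 93/2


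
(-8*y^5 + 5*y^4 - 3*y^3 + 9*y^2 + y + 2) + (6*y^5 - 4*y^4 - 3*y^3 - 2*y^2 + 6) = -2*y^5 + y^4 - 6*y^3 + 7*y^2 + y + 8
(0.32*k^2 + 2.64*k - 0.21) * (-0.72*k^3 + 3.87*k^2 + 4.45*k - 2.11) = -0.2304*k^5 - 0.6624*k^4 + 11.792*k^3 + 10.2601*k^2 - 6.5049*k + 0.4431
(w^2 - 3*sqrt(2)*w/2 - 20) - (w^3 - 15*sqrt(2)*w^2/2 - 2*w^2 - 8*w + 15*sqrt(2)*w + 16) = -w^3 + 3*w^2 + 15*sqrt(2)*w^2/2 - 33*sqrt(2)*w/2 + 8*w - 36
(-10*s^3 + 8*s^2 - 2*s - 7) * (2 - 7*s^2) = 70*s^5 - 56*s^4 - 6*s^3 + 65*s^2 - 4*s - 14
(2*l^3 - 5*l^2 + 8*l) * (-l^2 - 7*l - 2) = -2*l^5 - 9*l^4 + 23*l^3 - 46*l^2 - 16*l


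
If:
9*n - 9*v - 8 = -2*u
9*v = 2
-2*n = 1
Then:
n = -1/2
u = 29/4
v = 2/9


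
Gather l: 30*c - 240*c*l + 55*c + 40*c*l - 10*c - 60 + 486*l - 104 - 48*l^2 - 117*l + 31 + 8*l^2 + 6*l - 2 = 75*c - 40*l^2 + l*(375 - 200*c) - 135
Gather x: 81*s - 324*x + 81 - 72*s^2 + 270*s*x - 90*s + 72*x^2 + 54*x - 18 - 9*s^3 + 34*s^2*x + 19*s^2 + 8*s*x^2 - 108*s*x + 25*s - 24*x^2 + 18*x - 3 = -9*s^3 - 53*s^2 + 16*s + x^2*(8*s + 48) + x*(34*s^2 + 162*s - 252) + 60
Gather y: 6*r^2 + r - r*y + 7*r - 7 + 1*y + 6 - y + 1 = 6*r^2 - r*y + 8*r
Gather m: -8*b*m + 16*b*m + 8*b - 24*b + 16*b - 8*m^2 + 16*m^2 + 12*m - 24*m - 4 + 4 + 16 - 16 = 8*m^2 + m*(8*b - 12)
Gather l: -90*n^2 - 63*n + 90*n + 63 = -90*n^2 + 27*n + 63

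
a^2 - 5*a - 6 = (a - 6)*(a + 1)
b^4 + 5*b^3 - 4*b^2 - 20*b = b*(b - 2)*(b + 2)*(b + 5)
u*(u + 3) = u^2 + 3*u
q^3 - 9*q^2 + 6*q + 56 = (q - 7)*(q - 4)*(q + 2)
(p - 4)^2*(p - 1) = p^3 - 9*p^2 + 24*p - 16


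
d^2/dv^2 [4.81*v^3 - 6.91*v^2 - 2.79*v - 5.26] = 28.86*v - 13.82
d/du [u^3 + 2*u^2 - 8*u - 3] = 3*u^2 + 4*u - 8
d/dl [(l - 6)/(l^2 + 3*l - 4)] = (-l^2 + 12*l + 14)/(l^4 + 6*l^3 + l^2 - 24*l + 16)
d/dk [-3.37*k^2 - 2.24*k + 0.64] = -6.74*k - 2.24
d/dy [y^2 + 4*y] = 2*y + 4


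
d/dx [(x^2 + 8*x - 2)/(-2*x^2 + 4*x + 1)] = 2*(10*x^2 - 3*x + 8)/(4*x^4 - 16*x^3 + 12*x^2 + 8*x + 1)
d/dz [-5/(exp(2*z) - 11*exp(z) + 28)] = (10*exp(z) - 55)*exp(z)/(exp(2*z) - 11*exp(z) + 28)^2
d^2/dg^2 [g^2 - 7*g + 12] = 2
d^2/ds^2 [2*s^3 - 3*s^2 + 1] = 12*s - 6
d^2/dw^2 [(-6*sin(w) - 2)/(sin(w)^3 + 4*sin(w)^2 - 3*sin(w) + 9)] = 2*(12*sin(w)^7 + 45*sin(w)^6 + 110*sin(w)^5 - 341*sin(w)^4 - 943*sin(w)^3 + 192*sin(w)^2 + 1044*sin(w) - 108)/(sin(w)^3 + 4*sin(w)^2 - 3*sin(w) + 9)^3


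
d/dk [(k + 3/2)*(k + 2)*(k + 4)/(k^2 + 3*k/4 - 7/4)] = 2*(8*k^4 + 12*k^3 - 133*k^2 - 402*k - 310)/(16*k^4 + 24*k^3 - 47*k^2 - 42*k + 49)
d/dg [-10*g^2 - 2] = -20*g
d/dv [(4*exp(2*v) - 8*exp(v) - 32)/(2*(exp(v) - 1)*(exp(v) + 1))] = 4*(exp(2*v) + 7*exp(v) + 1)*exp(v)/(exp(4*v) - 2*exp(2*v) + 1)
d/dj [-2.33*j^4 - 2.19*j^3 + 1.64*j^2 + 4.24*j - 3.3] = -9.32*j^3 - 6.57*j^2 + 3.28*j + 4.24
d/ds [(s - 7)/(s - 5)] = 2/(s - 5)^2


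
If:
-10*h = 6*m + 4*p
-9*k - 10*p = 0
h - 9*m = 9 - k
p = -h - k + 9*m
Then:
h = 53/16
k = 10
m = 23/48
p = -9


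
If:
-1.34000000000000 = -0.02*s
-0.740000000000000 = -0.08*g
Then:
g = 9.25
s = 67.00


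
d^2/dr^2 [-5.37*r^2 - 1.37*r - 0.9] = -10.7400000000000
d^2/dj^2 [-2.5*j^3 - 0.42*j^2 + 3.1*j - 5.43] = -15.0*j - 0.84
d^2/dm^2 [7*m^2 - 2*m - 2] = 14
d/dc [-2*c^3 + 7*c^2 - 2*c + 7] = -6*c^2 + 14*c - 2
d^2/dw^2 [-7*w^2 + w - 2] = -14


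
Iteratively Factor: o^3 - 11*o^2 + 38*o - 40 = (o - 2)*(o^2 - 9*o + 20) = (o - 5)*(o - 2)*(o - 4)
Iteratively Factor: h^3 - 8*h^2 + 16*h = (h - 4)*(h^2 - 4*h) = (h - 4)^2*(h)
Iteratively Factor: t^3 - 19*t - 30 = (t + 2)*(t^2 - 2*t - 15) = (t - 5)*(t + 2)*(t + 3)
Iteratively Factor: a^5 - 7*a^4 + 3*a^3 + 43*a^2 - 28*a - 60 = (a + 1)*(a^4 - 8*a^3 + 11*a^2 + 32*a - 60) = (a - 5)*(a + 1)*(a^3 - 3*a^2 - 4*a + 12) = (a - 5)*(a - 2)*(a + 1)*(a^2 - a - 6) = (a - 5)*(a - 2)*(a + 1)*(a + 2)*(a - 3)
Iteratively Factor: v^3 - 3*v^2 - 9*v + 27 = (v + 3)*(v^2 - 6*v + 9) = (v - 3)*(v + 3)*(v - 3)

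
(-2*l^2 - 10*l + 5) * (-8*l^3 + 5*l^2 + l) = 16*l^5 + 70*l^4 - 92*l^3 + 15*l^2 + 5*l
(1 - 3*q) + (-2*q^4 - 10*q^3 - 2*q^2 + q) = -2*q^4 - 10*q^3 - 2*q^2 - 2*q + 1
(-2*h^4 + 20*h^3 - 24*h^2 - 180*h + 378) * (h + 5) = -2*h^5 + 10*h^4 + 76*h^3 - 300*h^2 - 522*h + 1890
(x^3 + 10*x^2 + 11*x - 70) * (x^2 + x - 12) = x^5 + 11*x^4 + 9*x^3 - 179*x^2 - 202*x + 840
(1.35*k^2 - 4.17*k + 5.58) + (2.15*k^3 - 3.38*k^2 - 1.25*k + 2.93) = 2.15*k^3 - 2.03*k^2 - 5.42*k + 8.51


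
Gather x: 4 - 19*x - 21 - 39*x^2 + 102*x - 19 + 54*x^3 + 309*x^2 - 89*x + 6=54*x^3 + 270*x^2 - 6*x - 30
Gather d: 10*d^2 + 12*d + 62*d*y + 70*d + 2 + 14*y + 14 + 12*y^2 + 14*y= 10*d^2 + d*(62*y + 82) + 12*y^2 + 28*y + 16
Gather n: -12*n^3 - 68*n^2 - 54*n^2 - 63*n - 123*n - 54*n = -12*n^3 - 122*n^2 - 240*n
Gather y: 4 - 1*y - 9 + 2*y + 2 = y - 3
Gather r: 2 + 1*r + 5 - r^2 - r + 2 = 9 - r^2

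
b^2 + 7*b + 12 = (b + 3)*(b + 4)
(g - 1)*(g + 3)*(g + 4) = g^3 + 6*g^2 + 5*g - 12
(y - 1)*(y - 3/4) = y^2 - 7*y/4 + 3/4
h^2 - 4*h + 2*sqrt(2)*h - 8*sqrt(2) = (h - 4)*(h + 2*sqrt(2))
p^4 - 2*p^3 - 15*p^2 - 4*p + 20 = (p - 5)*(p - 1)*(p + 2)^2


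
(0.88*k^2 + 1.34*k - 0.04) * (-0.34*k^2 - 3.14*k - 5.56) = -0.2992*k^4 - 3.2188*k^3 - 9.0868*k^2 - 7.3248*k + 0.2224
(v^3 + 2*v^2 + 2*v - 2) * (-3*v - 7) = -3*v^4 - 13*v^3 - 20*v^2 - 8*v + 14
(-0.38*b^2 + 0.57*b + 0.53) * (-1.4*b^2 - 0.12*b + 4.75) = 0.532*b^4 - 0.7524*b^3 - 2.6154*b^2 + 2.6439*b + 2.5175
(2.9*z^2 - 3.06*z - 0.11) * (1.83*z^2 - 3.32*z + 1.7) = 5.307*z^4 - 15.2278*z^3 + 14.8879*z^2 - 4.8368*z - 0.187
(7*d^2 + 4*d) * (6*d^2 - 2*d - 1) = 42*d^4 + 10*d^3 - 15*d^2 - 4*d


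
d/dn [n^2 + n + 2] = 2*n + 1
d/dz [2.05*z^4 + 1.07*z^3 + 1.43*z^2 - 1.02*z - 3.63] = 8.2*z^3 + 3.21*z^2 + 2.86*z - 1.02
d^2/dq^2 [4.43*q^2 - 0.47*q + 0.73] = 8.86000000000000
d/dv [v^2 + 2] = 2*v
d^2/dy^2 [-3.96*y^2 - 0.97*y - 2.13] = -7.92000000000000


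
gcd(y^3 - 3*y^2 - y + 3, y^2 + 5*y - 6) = y - 1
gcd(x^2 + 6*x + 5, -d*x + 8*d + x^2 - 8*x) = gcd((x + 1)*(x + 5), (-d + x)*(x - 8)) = 1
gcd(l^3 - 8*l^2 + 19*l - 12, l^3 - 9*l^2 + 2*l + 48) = l - 3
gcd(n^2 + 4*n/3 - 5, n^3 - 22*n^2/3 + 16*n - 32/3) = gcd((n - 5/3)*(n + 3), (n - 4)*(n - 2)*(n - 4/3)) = 1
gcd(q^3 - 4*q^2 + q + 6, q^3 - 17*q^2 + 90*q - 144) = q - 3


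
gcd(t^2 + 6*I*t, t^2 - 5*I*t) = t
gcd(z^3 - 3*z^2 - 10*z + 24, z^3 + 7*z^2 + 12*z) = z + 3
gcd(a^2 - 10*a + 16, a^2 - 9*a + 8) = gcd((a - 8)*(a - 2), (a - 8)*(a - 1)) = a - 8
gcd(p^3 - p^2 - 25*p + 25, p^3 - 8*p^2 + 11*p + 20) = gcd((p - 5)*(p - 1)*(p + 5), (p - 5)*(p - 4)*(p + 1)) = p - 5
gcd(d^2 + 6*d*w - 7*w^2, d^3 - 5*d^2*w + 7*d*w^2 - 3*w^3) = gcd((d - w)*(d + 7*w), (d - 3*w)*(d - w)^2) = -d + w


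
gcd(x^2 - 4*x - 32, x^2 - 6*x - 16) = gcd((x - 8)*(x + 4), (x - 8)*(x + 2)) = x - 8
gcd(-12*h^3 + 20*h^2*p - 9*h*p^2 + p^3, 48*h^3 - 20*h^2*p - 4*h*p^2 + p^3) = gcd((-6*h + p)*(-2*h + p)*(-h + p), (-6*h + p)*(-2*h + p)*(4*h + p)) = 12*h^2 - 8*h*p + p^2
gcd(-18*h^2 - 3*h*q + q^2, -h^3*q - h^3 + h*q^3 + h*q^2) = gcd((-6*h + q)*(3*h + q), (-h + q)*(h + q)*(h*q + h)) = 1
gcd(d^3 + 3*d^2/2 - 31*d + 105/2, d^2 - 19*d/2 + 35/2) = d - 5/2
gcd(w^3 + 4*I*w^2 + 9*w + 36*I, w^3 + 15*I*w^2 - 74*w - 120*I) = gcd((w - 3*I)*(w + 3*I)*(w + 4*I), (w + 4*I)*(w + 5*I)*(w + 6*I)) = w + 4*I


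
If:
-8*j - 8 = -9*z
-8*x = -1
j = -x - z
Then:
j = -73/136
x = 1/8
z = 7/17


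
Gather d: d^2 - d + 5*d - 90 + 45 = d^2 + 4*d - 45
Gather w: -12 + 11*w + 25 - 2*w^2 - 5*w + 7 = -2*w^2 + 6*w + 20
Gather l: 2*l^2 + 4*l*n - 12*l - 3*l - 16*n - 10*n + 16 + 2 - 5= 2*l^2 + l*(4*n - 15) - 26*n + 13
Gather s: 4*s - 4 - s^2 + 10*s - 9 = -s^2 + 14*s - 13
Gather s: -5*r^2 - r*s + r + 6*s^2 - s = -5*r^2 + r + 6*s^2 + s*(-r - 1)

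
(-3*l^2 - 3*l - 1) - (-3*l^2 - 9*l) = 6*l - 1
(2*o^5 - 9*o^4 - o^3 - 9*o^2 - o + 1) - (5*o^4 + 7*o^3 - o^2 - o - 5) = 2*o^5 - 14*o^4 - 8*o^3 - 8*o^2 + 6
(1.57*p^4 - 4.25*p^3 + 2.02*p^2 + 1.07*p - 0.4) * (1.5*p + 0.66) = 2.355*p^5 - 5.3388*p^4 + 0.225*p^3 + 2.9382*p^2 + 0.1062*p - 0.264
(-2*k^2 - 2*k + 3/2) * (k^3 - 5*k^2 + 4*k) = -2*k^5 + 8*k^4 + 7*k^3/2 - 31*k^2/2 + 6*k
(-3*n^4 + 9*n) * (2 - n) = 3*n^5 - 6*n^4 - 9*n^2 + 18*n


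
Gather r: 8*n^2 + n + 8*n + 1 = 8*n^2 + 9*n + 1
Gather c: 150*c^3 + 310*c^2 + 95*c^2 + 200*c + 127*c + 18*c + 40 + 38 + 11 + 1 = 150*c^3 + 405*c^2 + 345*c + 90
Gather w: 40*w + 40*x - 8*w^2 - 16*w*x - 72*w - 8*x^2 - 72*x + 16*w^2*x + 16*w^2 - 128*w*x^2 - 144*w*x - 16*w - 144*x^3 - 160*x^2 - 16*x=w^2*(16*x + 8) + w*(-128*x^2 - 160*x - 48) - 144*x^3 - 168*x^2 - 48*x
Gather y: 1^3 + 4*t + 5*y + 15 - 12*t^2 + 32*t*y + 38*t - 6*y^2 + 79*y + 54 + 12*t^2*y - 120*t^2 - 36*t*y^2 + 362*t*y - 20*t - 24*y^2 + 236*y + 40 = -132*t^2 + 22*t + y^2*(-36*t - 30) + y*(12*t^2 + 394*t + 320) + 110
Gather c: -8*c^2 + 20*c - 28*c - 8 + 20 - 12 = -8*c^2 - 8*c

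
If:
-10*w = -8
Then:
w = 4/5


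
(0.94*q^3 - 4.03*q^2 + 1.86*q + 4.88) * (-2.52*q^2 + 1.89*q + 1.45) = -2.3688*q^5 + 11.9322*q^4 - 10.9409*q^3 - 14.6257*q^2 + 11.9202*q + 7.076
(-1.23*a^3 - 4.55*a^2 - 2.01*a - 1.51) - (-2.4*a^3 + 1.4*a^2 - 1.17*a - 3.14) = 1.17*a^3 - 5.95*a^2 - 0.84*a + 1.63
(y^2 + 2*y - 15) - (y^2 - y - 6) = 3*y - 9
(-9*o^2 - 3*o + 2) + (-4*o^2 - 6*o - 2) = -13*o^2 - 9*o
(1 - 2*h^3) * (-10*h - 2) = 20*h^4 + 4*h^3 - 10*h - 2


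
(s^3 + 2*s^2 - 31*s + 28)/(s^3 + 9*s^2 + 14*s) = (s^2 - 5*s + 4)/(s*(s + 2))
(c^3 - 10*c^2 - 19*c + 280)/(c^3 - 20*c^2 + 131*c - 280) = (c + 5)/(c - 5)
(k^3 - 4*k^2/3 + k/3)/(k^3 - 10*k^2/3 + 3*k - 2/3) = k/(k - 2)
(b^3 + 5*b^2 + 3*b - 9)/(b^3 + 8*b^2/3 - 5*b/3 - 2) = 3*(b + 3)/(3*b + 2)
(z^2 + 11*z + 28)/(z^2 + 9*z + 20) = (z + 7)/(z + 5)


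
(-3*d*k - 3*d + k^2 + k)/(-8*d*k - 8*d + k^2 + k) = (3*d - k)/(8*d - k)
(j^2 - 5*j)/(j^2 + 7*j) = (j - 5)/(j + 7)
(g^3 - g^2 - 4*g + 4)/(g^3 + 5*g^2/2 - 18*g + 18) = 2*(g^2 + g - 2)/(2*g^2 + 9*g - 18)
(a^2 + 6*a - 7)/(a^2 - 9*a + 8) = (a + 7)/(a - 8)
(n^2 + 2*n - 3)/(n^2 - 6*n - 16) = (-n^2 - 2*n + 3)/(-n^2 + 6*n + 16)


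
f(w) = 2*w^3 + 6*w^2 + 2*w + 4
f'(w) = 6*w^2 + 12*w + 2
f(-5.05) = -110.66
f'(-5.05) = 94.42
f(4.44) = 306.22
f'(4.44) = 173.56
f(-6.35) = -278.86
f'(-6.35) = 167.74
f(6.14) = 705.43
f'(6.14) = 301.88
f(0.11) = 4.30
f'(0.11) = 3.39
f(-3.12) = -4.58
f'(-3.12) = 22.97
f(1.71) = 34.97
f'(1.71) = 40.06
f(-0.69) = 4.82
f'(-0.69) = -3.42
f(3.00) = 118.00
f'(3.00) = 92.00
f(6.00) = 664.00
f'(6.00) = 290.00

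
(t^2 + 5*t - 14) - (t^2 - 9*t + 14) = 14*t - 28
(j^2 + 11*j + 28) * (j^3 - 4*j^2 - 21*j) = j^5 + 7*j^4 - 37*j^3 - 343*j^2 - 588*j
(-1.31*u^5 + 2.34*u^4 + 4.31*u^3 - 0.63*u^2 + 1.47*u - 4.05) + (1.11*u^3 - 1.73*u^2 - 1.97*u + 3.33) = -1.31*u^5 + 2.34*u^4 + 5.42*u^3 - 2.36*u^2 - 0.5*u - 0.72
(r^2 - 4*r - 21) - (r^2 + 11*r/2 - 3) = -19*r/2 - 18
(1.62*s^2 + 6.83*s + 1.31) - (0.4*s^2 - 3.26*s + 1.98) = 1.22*s^2 + 10.09*s - 0.67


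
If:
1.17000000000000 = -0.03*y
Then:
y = -39.00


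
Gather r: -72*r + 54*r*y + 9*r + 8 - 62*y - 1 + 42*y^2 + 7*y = r*(54*y - 63) + 42*y^2 - 55*y + 7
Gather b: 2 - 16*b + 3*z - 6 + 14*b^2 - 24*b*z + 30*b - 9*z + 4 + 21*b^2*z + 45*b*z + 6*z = b^2*(21*z + 14) + b*(21*z + 14)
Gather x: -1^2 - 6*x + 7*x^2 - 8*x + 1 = 7*x^2 - 14*x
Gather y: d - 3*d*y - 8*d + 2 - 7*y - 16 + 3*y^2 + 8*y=-7*d + 3*y^2 + y*(1 - 3*d) - 14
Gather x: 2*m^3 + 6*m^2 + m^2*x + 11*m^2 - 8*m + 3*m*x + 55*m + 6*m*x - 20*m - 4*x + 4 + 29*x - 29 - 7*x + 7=2*m^3 + 17*m^2 + 27*m + x*(m^2 + 9*m + 18) - 18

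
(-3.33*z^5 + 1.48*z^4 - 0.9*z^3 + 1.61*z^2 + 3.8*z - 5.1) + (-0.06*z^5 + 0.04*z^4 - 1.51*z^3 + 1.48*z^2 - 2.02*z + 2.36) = -3.39*z^5 + 1.52*z^4 - 2.41*z^3 + 3.09*z^2 + 1.78*z - 2.74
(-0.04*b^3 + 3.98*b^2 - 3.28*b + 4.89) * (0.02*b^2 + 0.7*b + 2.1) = -0.0008*b^5 + 0.0516*b^4 + 2.6364*b^3 + 6.1598*b^2 - 3.465*b + 10.269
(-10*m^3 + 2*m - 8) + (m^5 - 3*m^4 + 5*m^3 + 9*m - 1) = m^5 - 3*m^4 - 5*m^3 + 11*m - 9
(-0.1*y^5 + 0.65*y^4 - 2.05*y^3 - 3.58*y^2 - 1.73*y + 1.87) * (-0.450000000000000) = 0.045*y^5 - 0.2925*y^4 + 0.9225*y^3 + 1.611*y^2 + 0.7785*y - 0.8415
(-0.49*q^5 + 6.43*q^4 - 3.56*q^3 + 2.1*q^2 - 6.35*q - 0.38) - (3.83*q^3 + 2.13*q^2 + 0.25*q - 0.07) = -0.49*q^5 + 6.43*q^4 - 7.39*q^3 - 0.0299999999999998*q^2 - 6.6*q - 0.31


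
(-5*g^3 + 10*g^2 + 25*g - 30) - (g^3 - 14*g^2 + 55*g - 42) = -6*g^3 + 24*g^2 - 30*g + 12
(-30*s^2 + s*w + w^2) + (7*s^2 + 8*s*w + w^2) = -23*s^2 + 9*s*w + 2*w^2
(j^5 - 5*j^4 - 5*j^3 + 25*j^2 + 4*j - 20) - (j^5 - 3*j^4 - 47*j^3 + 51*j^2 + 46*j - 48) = -2*j^4 + 42*j^3 - 26*j^2 - 42*j + 28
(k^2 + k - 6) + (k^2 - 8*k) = 2*k^2 - 7*k - 6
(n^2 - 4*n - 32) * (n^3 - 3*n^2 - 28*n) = n^5 - 7*n^4 - 48*n^3 + 208*n^2 + 896*n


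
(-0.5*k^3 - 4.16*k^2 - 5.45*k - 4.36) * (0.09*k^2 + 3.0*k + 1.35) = -0.045*k^5 - 1.8744*k^4 - 13.6455*k^3 - 22.3584*k^2 - 20.4375*k - 5.886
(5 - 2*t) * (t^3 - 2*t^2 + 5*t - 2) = -2*t^4 + 9*t^3 - 20*t^2 + 29*t - 10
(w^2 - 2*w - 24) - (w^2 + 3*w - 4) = -5*w - 20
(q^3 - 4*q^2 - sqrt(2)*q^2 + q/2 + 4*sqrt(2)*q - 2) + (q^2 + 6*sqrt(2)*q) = q^3 - 3*q^2 - sqrt(2)*q^2 + q/2 + 10*sqrt(2)*q - 2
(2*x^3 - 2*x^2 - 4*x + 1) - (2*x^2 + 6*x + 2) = 2*x^3 - 4*x^2 - 10*x - 1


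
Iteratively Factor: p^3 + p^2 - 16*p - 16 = (p + 1)*(p^2 - 16) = (p - 4)*(p + 1)*(p + 4)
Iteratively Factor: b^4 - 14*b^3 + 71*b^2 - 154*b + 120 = (b - 2)*(b^3 - 12*b^2 + 47*b - 60) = (b - 4)*(b - 2)*(b^2 - 8*b + 15) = (b - 4)*(b - 3)*(b - 2)*(b - 5)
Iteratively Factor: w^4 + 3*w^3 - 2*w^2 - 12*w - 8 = (w + 2)*(w^3 + w^2 - 4*w - 4) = (w + 1)*(w + 2)*(w^2 - 4) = (w - 2)*(w + 1)*(w + 2)*(w + 2)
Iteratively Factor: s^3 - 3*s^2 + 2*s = (s - 2)*(s^2 - s) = s*(s - 2)*(s - 1)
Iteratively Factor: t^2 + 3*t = (t + 3)*(t)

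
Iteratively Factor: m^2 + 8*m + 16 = (m + 4)*(m + 4)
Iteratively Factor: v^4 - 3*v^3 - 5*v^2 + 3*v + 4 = (v - 1)*(v^3 - 2*v^2 - 7*v - 4) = (v - 4)*(v - 1)*(v^2 + 2*v + 1) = (v - 4)*(v - 1)*(v + 1)*(v + 1)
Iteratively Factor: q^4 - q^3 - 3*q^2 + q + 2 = (q + 1)*(q^3 - 2*q^2 - q + 2) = (q - 1)*(q + 1)*(q^2 - q - 2) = (q - 1)*(q + 1)^2*(q - 2)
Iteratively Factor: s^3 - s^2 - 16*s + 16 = (s - 4)*(s^2 + 3*s - 4) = (s - 4)*(s + 4)*(s - 1)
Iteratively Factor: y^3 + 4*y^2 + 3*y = (y)*(y^2 + 4*y + 3) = y*(y + 1)*(y + 3)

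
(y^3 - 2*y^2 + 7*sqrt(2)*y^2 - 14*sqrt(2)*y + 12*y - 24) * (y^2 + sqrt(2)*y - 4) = y^5 - 2*y^4 + 8*sqrt(2)*y^4 - 16*sqrt(2)*y^3 + 22*y^3 - 44*y^2 - 16*sqrt(2)*y^2 - 48*y + 32*sqrt(2)*y + 96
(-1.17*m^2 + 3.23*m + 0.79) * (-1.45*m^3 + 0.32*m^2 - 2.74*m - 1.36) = 1.6965*m^5 - 5.0579*m^4 + 3.0939*m^3 - 7.0062*m^2 - 6.5574*m - 1.0744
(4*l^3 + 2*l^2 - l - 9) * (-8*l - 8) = -32*l^4 - 48*l^3 - 8*l^2 + 80*l + 72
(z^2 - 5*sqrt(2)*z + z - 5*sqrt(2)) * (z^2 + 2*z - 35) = z^4 - 5*sqrt(2)*z^3 + 3*z^3 - 33*z^2 - 15*sqrt(2)*z^2 - 35*z + 165*sqrt(2)*z + 175*sqrt(2)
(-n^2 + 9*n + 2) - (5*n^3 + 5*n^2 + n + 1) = -5*n^3 - 6*n^2 + 8*n + 1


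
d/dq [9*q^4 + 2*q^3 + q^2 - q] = 36*q^3 + 6*q^2 + 2*q - 1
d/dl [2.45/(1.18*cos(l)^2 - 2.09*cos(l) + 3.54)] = (5.782*cos(l) - 5.1205)*sin(l)/(1.18*cos(l)^2 - 2.09*cos(l) + 3.54)^2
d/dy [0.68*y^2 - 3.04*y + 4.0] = 1.36*y - 3.04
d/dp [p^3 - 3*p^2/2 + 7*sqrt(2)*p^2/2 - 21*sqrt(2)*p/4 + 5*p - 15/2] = 3*p^2 - 3*p + 7*sqrt(2)*p - 21*sqrt(2)/4 + 5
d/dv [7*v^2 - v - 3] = 14*v - 1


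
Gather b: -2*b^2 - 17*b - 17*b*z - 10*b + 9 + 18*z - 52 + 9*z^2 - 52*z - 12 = -2*b^2 + b*(-17*z - 27) + 9*z^2 - 34*z - 55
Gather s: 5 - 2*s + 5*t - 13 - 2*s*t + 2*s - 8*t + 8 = -2*s*t - 3*t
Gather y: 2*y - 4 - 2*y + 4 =0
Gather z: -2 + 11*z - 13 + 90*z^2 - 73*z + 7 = 90*z^2 - 62*z - 8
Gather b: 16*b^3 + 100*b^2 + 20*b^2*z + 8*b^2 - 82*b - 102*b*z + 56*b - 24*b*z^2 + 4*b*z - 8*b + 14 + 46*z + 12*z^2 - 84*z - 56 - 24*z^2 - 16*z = 16*b^3 + b^2*(20*z + 108) + b*(-24*z^2 - 98*z - 34) - 12*z^2 - 54*z - 42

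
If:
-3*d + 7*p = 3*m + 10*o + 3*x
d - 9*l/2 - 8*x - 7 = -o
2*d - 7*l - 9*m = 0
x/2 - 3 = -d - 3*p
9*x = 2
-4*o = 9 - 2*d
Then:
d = 2777/1242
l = -353/207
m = 10190/5589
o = -703/621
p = 811/3726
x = 2/9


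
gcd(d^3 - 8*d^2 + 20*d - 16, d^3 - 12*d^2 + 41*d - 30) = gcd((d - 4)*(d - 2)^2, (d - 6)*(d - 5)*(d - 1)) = 1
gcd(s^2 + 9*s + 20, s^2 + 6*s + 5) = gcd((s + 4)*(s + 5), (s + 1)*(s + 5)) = s + 5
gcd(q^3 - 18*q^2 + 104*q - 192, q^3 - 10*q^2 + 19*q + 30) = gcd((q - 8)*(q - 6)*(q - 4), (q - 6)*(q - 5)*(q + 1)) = q - 6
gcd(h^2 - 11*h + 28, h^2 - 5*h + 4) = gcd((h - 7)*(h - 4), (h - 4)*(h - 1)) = h - 4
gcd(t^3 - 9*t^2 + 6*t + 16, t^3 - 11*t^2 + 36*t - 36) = t - 2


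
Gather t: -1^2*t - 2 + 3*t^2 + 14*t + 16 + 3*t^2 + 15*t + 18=6*t^2 + 28*t + 32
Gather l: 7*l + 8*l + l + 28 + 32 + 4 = 16*l + 64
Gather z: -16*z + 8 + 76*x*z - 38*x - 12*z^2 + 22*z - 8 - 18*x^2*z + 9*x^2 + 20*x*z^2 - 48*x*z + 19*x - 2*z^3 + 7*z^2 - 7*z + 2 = 9*x^2 - 19*x - 2*z^3 + z^2*(20*x - 5) + z*(-18*x^2 + 28*x - 1) + 2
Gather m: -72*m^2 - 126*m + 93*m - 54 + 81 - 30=-72*m^2 - 33*m - 3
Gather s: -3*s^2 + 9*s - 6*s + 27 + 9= -3*s^2 + 3*s + 36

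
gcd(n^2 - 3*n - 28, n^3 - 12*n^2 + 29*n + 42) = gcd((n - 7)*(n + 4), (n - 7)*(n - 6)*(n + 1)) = n - 7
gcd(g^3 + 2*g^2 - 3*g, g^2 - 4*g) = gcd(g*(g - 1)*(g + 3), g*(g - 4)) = g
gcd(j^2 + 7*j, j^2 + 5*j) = j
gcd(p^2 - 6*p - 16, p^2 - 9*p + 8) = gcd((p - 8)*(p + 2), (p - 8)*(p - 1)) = p - 8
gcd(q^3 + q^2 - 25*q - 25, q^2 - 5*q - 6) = q + 1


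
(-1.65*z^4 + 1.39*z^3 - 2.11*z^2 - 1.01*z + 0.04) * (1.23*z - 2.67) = -2.0295*z^5 + 6.1152*z^4 - 6.3066*z^3 + 4.3914*z^2 + 2.7459*z - 0.1068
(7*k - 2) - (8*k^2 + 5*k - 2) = -8*k^2 + 2*k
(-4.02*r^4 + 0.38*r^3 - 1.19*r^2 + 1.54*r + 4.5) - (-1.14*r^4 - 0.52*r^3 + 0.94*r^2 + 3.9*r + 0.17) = -2.88*r^4 + 0.9*r^3 - 2.13*r^2 - 2.36*r + 4.33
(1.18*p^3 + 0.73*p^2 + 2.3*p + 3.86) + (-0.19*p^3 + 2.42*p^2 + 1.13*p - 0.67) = 0.99*p^3 + 3.15*p^2 + 3.43*p + 3.19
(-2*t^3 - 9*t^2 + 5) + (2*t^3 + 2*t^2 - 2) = 3 - 7*t^2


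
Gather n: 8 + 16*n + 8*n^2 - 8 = 8*n^2 + 16*n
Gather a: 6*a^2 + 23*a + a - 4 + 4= 6*a^2 + 24*a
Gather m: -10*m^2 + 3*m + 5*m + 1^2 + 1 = -10*m^2 + 8*m + 2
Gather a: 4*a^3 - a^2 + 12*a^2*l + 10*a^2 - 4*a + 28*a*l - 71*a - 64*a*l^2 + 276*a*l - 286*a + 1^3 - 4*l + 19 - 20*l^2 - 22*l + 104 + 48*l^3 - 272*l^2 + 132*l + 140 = 4*a^3 + a^2*(12*l + 9) + a*(-64*l^2 + 304*l - 361) + 48*l^3 - 292*l^2 + 106*l + 264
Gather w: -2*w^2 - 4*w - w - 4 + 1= -2*w^2 - 5*w - 3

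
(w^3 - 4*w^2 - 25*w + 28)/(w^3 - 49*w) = (w^2 + 3*w - 4)/(w*(w + 7))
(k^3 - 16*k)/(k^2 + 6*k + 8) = k*(k - 4)/(k + 2)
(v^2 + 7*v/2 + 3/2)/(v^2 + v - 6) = (v + 1/2)/(v - 2)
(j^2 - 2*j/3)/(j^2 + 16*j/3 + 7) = j*(3*j - 2)/(3*j^2 + 16*j + 21)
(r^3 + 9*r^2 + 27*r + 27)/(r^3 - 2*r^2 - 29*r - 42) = (r^2 + 6*r + 9)/(r^2 - 5*r - 14)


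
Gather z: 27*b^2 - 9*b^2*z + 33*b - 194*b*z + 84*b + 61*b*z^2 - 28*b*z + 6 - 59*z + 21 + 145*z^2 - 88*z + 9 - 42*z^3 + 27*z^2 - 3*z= 27*b^2 + 117*b - 42*z^3 + z^2*(61*b + 172) + z*(-9*b^2 - 222*b - 150) + 36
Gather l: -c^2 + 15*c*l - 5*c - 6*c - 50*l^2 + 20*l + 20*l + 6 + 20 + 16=-c^2 - 11*c - 50*l^2 + l*(15*c + 40) + 42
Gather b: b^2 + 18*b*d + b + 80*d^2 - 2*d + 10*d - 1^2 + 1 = b^2 + b*(18*d + 1) + 80*d^2 + 8*d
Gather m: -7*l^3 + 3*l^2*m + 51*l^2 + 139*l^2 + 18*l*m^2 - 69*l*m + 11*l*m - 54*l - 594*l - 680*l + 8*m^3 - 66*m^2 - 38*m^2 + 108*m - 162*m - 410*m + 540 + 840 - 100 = -7*l^3 + 190*l^2 - 1328*l + 8*m^3 + m^2*(18*l - 104) + m*(3*l^2 - 58*l - 464) + 1280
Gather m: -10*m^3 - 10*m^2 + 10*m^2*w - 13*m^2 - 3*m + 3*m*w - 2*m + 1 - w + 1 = -10*m^3 + m^2*(10*w - 23) + m*(3*w - 5) - w + 2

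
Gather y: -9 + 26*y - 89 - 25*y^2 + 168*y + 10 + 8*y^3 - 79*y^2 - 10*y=8*y^3 - 104*y^2 + 184*y - 88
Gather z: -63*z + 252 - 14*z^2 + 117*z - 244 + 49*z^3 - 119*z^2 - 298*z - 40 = 49*z^3 - 133*z^2 - 244*z - 32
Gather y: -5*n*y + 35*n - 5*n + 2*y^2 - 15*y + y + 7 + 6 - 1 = 30*n + 2*y^2 + y*(-5*n - 14) + 12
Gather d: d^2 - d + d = d^2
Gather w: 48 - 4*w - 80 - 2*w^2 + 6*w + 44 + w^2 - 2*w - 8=4 - w^2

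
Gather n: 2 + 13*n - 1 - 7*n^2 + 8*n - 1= -7*n^2 + 21*n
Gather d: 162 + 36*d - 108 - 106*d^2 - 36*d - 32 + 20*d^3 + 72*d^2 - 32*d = 20*d^3 - 34*d^2 - 32*d + 22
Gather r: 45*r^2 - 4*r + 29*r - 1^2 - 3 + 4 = 45*r^2 + 25*r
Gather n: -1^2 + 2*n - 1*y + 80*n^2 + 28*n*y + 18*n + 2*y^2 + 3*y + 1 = 80*n^2 + n*(28*y + 20) + 2*y^2 + 2*y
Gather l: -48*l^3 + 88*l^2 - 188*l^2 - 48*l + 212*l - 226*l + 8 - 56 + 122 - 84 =-48*l^3 - 100*l^2 - 62*l - 10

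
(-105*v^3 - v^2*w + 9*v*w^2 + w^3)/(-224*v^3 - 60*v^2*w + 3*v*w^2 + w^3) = (15*v^2 - 2*v*w - w^2)/(32*v^2 + 4*v*w - w^2)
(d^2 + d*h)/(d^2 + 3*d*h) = (d + h)/(d + 3*h)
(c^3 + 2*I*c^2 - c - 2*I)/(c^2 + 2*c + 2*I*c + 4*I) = (c^2 - 1)/(c + 2)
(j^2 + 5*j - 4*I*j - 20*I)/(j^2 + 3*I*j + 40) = (j^2 + j*(5 - 4*I) - 20*I)/(j^2 + 3*I*j + 40)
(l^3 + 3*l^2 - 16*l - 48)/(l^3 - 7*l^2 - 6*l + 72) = (l + 4)/(l - 6)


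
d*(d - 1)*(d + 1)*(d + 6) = d^4 + 6*d^3 - d^2 - 6*d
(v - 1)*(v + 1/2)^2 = v^3 - 3*v/4 - 1/4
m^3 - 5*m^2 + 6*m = m*(m - 3)*(m - 2)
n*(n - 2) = n^2 - 2*n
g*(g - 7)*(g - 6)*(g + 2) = g^4 - 11*g^3 + 16*g^2 + 84*g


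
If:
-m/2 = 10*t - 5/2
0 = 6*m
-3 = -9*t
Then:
No Solution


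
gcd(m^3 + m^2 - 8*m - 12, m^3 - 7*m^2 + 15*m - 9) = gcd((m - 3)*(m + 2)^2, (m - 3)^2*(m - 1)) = m - 3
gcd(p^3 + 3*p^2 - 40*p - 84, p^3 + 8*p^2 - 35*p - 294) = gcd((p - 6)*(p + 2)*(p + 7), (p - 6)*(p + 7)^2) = p^2 + p - 42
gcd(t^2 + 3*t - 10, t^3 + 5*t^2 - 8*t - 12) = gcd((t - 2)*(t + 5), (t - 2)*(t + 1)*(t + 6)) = t - 2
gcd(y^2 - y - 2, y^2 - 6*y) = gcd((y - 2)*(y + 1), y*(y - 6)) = 1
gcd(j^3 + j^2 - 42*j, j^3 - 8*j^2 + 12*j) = j^2 - 6*j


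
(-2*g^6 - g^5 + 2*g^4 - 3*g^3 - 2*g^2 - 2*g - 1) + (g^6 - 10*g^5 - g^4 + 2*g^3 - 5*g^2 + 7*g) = -g^6 - 11*g^5 + g^4 - g^3 - 7*g^2 + 5*g - 1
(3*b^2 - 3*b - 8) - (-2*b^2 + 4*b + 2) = 5*b^2 - 7*b - 10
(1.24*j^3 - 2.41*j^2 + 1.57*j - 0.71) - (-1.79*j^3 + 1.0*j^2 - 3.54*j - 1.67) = 3.03*j^3 - 3.41*j^2 + 5.11*j + 0.96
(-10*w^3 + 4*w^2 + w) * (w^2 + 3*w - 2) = -10*w^5 - 26*w^4 + 33*w^3 - 5*w^2 - 2*w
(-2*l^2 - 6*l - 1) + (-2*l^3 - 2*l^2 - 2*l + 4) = -2*l^3 - 4*l^2 - 8*l + 3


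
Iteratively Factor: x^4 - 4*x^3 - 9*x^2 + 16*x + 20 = (x - 5)*(x^3 + x^2 - 4*x - 4) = (x - 5)*(x + 2)*(x^2 - x - 2) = (x - 5)*(x - 2)*(x + 2)*(x + 1)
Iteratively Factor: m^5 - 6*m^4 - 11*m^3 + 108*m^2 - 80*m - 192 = (m + 4)*(m^4 - 10*m^3 + 29*m^2 - 8*m - 48) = (m + 1)*(m + 4)*(m^3 - 11*m^2 + 40*m - 48) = (m - 4)*(m + 1)*(m + 4)*(m^2 - 7*m + 12) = (m - 4)*(m - 3)*(m + 1)*(m + 4)*(m - 4)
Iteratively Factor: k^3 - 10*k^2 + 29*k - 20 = (k - 4)*(k^2 - 6*k + 5) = (k - 4)*(k - 1)*(k - 5)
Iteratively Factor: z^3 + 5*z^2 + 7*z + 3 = (z + 1)*(z^2 + 4*z + 3) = (z + 1)*(z + 3)*(z + 1)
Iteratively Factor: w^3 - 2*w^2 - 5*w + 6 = (w + 2)*(w^2 - 4*w + 3) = (w - 3)*(w + 2)*(w - 1)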